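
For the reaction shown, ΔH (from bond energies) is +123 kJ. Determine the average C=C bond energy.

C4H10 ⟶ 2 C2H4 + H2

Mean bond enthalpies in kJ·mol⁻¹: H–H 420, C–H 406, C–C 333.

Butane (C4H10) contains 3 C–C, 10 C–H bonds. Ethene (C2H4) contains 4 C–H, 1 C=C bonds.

D(C=C) ≈ 634 kJ/mol

Let D be the C=C bond energy.
Σ(broken) = 3×333 + 10×406 = 5059
Σ(formed) = 8×406 + 2×D + 1×420 = 3668 + 2D
ΔH = Σ(broken) − Σ(formed) = (5059) − (3668 + 2D) = +1391 − 2D
Setting this equal to +123 kJ gives 2D = 1268, so D = 634 kJ/mol.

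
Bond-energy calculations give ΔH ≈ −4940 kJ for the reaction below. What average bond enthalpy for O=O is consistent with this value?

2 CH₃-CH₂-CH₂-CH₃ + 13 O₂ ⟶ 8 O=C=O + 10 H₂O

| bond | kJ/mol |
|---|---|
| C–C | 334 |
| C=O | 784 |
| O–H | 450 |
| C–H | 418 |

D(O=O) ≈ 480 kJ/mol

Let D be the O=O bond energy.
Σ(broken) = 6×334 + 20×418 + 13×D = 10364 + 13D
Σ(formed) = 16×784 + 20×450 = 21544
ΔH = Σ(broken) − Σ(formed) = (10364 + 13D) − (21544) = −11180 + 13D
Setting this equal to −4940 kJ gives 13D = 6240, so D = 480 kJ/mol.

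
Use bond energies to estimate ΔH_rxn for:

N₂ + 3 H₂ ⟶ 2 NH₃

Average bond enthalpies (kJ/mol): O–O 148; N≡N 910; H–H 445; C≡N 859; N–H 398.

Bonds broken (reactants):
  H–H: 3 × 445 = 1335
  N≡N: 1 × 910 = 910
  Σ(broken) = 2245 kJ
Bonds formed (products):
  N–H: 6 × 398 = 2388
  Σ(formed) = 2388 kJ
ΔH = Σ(broken) − Σ(formed) = 2245 − 2388 = −143 kJ

ΔH ≈ −143 kJ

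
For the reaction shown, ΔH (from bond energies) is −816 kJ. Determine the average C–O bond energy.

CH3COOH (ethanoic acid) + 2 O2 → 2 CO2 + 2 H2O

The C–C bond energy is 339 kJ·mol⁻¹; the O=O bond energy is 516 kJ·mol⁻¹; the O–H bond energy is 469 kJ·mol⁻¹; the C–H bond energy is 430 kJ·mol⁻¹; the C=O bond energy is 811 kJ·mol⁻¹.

D(C–O) ≈ 363 kJ/mol

Let D be the C–O bond energy.
Σ(broken) = 1×339 + 3×430 + 1×D + 1×811 + 1×469 + 2×516 = 3941 + D
Σ(formed) = 4×811 + 4×469 = 5120
ΔH = Σ(broken) − Σ(formed) = (3941 + D) − (5120) = −1179 + D
Setting this equal to −816 kJ gives D = 363 kJ/mol.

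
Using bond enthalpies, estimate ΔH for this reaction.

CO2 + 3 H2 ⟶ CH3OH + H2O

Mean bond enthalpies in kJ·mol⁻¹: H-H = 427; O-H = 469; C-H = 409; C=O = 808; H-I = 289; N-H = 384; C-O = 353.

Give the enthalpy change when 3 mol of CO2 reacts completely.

Bonds broken (reactants):
  C=O: 2 × 808 = 1616
  H-H: 3 × 427 = 1281
  Σ(broken) = 2897 kJ
Bonds formed (products):
  C-H: 3 × 409 = 1227
  C-O: 1 × 353 = 353
  O-H: 3 × 469 = 1407
  Σ(formed) = 2987 kJ
ΔH = Σ(broken) − Σ(formed) = 2897 − 2987 = −90 kJ
For 3× the reaction as written: 3 × (−90) = −270 kJ

ΔH = −270 kJ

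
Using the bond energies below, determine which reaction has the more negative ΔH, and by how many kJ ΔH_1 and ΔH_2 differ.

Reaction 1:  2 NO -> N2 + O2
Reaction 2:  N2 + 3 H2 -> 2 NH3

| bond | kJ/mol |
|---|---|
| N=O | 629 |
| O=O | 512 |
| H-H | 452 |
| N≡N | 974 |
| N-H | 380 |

Reaction 1:
  Bonds broken (reactants):
    N=O: 2 × 629 = 1258
    Σ(broken) = 1258 kJ
  Bonds formed (products):
    N≡N: 1 × 974 = 974
    O=O: 1 × 512 = 512
    Σ(formed) = 1486 kJ
  ΔH_1 = 1258 − 1486 = −228 kJ
Reaction 2:
  Bonds broken (reactants):
    H-H: 3 × 452 = 1356
    N≡N: 1 × 974 = 974
    Σ(broken) = 2330 kJ
  Bonds formed (products):
    N-H: 6 × 380 = 2280
    Σ(formed) = 2280 kJ
  ΔH_2 = 2330 − 2280 = +50 kJ
ΔH_1 − ΔH_2 = −278 kJ, so reaction 1 has the more negative ΔH; |ΔH_1 − ΔH_2| = 278 kJ.

Reaction 1, by 278 kJ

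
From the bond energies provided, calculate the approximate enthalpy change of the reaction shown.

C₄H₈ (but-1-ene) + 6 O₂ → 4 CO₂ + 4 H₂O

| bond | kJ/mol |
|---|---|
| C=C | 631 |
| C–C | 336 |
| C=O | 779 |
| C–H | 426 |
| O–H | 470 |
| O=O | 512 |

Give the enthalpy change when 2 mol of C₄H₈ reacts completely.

ΔH = −4418 kJ

Bonds broken (reactants):
  C–C: 2 × 336 = 672
  C–H: 8 × 426 = 3408
  C=C: 1 × 631 = 631
  O=O: 6 × 512 = 3072
  Σ(broken) = 7783 kJ
Bonds formed (products):
  C=O: 8 × 779 = 6232
  O–H: 8 × 470 = 3760
  Σ(formed) = 9992 kJ
ΔH = Σ(broken) − Σ(formed) = 7783 − 9992 = −2209 kJ
For 2× the reaction as written: 2 × (−2209) = −4418 kJ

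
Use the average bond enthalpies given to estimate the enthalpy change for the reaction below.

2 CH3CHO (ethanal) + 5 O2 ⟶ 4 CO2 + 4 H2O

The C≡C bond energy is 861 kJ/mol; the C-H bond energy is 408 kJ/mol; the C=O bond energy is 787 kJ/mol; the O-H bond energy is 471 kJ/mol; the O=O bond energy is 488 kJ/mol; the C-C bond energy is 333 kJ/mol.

Bonds broken (reactants):
  C-C: 2 × 333 = 666
  C-H: 8 × 408 = 3264
  C=O: 2 × 787 = 1574
  O=O: 5 × 488 = 2440
  Σ(broken) = 7944 kJ
Bonds formed (products):
  C=O: 8 × 787 = 6296
  O-H: 8 × 471 = 3768
  Σ(formed) = 10064 kJ
ΔH = Σ(broken) − Σ(formed) = 7944 − 10064 = −2120 kJ

ΔH ≈ −2120 kJ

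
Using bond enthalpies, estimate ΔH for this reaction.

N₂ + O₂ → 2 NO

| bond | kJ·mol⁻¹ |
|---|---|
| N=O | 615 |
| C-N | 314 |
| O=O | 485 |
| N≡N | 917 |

Bonds broken (reactants):
  N≡N: 1 × 917 = 917
  O=O: 1 × 485 = 485
  Σ(broken) = 1402 kJ
Bonds formed (products):
  N=O: 2 × 615 = 1230
  Σ(formed) = 1230 kJ
ΔH = Σ(broken) − Σ(formed) = 1402 − 1230 = +172 kJ

ΔH ≈ +172 kJ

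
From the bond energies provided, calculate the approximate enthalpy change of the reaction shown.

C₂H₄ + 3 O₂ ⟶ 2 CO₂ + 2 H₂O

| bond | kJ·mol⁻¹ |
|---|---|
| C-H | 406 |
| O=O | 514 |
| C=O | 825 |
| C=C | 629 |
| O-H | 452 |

ΔH ≈ −1313 kJ

Bonds broken (reactants):
  C-H: 4 × 406 = 1624
  C=C: 1 × 629 = 629
  O=O: 3 × 514 = 1542
  Σ(broken) = 3795 kJ
Bonds formed (products):
  C=O: 4 × 825 = 3300
  O-H: 4 × 452 = 1808
  Σ(formed) = 5108 kJ
ΔH = Σ(broken) − Σ(formed) = 3795 − 5108 = −1313 kJ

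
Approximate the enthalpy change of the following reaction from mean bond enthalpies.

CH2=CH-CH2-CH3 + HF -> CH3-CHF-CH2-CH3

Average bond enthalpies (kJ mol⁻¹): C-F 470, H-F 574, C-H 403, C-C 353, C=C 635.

Bonds broken (reactants):
  C-C: 2 × 353 = 706
  C-H: 8 × 403 = 3224
  C=C: 1 × 635 = 635
  H-F: 1 × 574 = 574
  Σ(broken) = 5139 kJ
Bonds formed (products):
  C-C: 3 × 353 = 1059
  C-F: 1 × 470 = 470
  C-H: 9 × 403 = 3627
  Σ(formed) = 5156 kJ
ΔH = Σ(broken) − Σ(formed) = 5139 − 5156 = −17 kJ

ΔH ≈ −17 kJ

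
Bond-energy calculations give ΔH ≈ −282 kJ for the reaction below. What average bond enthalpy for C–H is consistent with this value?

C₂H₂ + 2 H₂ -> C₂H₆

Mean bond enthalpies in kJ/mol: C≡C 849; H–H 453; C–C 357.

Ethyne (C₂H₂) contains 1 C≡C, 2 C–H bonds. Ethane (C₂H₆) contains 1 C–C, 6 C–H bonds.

Let D be the C–H bond energy.
Σ(broken) = 1×849 + 2×D + 2×453 = 1755 + 2D
Σ(formed) = 1×357 + 6×D = 357 + 6D
ΔH = Σ(broken) − Σ(formed) = (1755 + 2D) − (357 + 6D) = +1398 − 4D
Setting this equal to −282 kJ gives 4D = 1680, so D = 420 kJ/mol.

D(C–H) ≈ 420 kJ/mol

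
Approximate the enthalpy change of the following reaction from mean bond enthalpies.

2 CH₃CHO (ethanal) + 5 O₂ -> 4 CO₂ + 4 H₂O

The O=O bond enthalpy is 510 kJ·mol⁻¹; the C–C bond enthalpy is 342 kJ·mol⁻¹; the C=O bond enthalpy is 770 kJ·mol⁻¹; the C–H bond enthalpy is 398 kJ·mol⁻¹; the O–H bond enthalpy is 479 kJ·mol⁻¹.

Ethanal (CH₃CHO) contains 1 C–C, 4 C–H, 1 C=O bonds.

Bonds broken (reactants):
  C–C: 2 × 342 = 684
  C–H: 8 × 398 = 3184
  C=O: 2 × 770 = 1540
  O=O: 5 × 510 = 2550
  Σ(broken) = 7958 kJ
Bonds formed (products):
  C=O: 8 × 770 = 6160
  O–H: 8 × 479 = 3832
  Σ(formed) = 9992 kJ
ΔH = Σ(broken) − Σ(formed) = 7958 − 9992 = −2034 kJ

ΔH ≈ −2034 kJ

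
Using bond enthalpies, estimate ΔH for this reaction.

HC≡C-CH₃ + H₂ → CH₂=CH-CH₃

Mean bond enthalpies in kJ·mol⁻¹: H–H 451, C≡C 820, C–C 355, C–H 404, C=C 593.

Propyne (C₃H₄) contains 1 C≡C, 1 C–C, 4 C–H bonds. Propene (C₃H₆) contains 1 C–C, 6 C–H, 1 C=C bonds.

Bonds broken (reactants):
  C≡C: 1 × 820 = 820
  C–C: 1 × 355 = 355
  C–H: 4 × 404 = 1616
  H–H: 1 × 451 = 451
  Σ(broken) = 3242 kJ
Bonds formed (products):
  C–C: 1 × 355 = 355
  C–H: 6 × 404 = 2424
  C=C: 1 × 593 = 593
  Σ(formed) = 3372 kJ
ΔH = Σ(broken) − Σ(formed) = 3242 − 3372 = −130 kJ

ΔH ≈ −130 kJ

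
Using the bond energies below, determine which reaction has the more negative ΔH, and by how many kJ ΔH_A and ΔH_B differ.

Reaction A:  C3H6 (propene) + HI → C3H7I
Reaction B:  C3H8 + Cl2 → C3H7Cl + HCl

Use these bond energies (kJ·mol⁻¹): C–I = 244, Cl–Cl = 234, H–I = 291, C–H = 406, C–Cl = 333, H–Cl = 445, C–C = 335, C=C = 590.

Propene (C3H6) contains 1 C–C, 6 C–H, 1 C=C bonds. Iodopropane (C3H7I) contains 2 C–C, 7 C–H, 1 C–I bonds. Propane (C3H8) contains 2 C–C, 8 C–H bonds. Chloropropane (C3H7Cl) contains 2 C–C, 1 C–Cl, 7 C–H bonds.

Reaction B, by 34 kJ

Reaction A:
  Bonds broken (reactants):
    C–C: 1 × 335 = 335
    C–H: 6 × 406 = 2436
    C=C: 1 × 590 = 590
    H–I: 1 × 291 = 291
    Σ(broken) = 3652 kJ
  Bonds formed (products):
    C–C: 2 × 335 = 670
    C–H: 7 × 406 = 2842
    C–I: 1 × 244 = 244
    Σ(formed) = 3756 kJ
  ΔH_A = 3652 − 3756 = −104 kJ
Reaction B:
  Bonds broken (reactants):
    C–C: 2 × 335 = 670
    C–H: 8 × 406 = 3248
    Cl–Cl: 1 × 234 = 234
    Σ(broken) = 4152 kJ
  Bonds formed (products):
    C–C: 2 × 335 = 670
    C–Cl: 1 × 333 = 333
    C–H: 7 × 406 = 2842
    H–Cl: 1 × 445 = 445
    Σ(formed) = 4290 kJ
  ΔH_B = 4152 − 4290 = −138 kJ
ΔH_A − ΔH_B = +34 kJ, so reaction B has the more negative ΔH; |ΔH_A − ΔH_B| = 34 kJ.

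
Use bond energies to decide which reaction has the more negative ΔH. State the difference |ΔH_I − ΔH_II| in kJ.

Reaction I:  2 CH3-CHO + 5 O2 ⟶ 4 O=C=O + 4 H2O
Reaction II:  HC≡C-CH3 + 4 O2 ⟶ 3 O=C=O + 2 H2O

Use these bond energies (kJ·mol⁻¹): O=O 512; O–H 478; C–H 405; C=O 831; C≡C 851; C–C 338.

Reaction I:
  Bonds broken (reactants):
    C–C: 2 × 338 = 676
    C–H: 8 × 405 = 3240
    C=O: 2 × 831 = 1662
    O=O: 5 × 512 = 2560
    Σ(broken) = 8138 kJ
  Bonds formed (products):
    C=O: 8 × 831 = 6648
    O–H: 8 × 478 = 3824
    Σ(formed) = 10472 kJ
  ΔH_I = 8138 − 10472 = −2334 kJ
Reaction II:
  Bonds broken (reactants):
    C≡C: 1 × 851 = 851
    C–C: 1 × 338 = 338
    C–H: 4 × 405 = 1620
    O=O: 4 × 512 = 2048
    Σ(broken) = 4857 kJ
  Bonds formed (products):
    C=O: 6 × 831 = 4986
    O–H: 4 × 478 = 1912
    Σ(formed) = 6898 kJ
  ΔH_II = 4857 − 6898 = −2041 kJ
ΔH_I − ΔH_II = −293 kJ, so reaction I has the more negative ΔH; |ΔH_I − ΔH_II| = 293 kJ.

Reaction I, by 293 kJ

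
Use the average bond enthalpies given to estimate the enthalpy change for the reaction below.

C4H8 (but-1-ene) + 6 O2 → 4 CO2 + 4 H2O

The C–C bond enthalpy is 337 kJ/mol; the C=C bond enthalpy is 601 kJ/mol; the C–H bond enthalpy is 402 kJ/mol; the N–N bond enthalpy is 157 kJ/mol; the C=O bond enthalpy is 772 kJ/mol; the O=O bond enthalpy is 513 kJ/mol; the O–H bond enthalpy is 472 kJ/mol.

ΔH ≈ −2383 kJ

Bonds broken (reactants):
  C–C: 2 × 337 = 674
  C–H: 8 × 402 = 3216
  C=C: 1 × 601 = 601
  O=O: 6 × 513 = 3078
  Σ(broken) = 7569 kJ
Bonds formed (products):
  C=O: 8 × 772 = 6176
  O–H: 8 × 472 = 3776
  Σ(formed) = 9952 kJ
ΔH = Σ(broken) − Σ(formed) = 7569 − 9952 = −2383 kJ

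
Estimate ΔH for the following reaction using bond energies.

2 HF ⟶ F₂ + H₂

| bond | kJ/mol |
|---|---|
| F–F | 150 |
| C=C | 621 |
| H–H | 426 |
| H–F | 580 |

Bonds broken (reactants):
  H–F: 2 × 580 = 1160
  Σ(broken) = 1160 kJ
Bonds formed (products):
  F–F: 1 × 150 = 150
  H–H: 1 × 426 = 426
  Σ(formed) = 576 kJ
ΔH = Σ(broken) − Σ(formed) = 1160 − 576 = +584 kJ

ΔH ≈ +584 kJ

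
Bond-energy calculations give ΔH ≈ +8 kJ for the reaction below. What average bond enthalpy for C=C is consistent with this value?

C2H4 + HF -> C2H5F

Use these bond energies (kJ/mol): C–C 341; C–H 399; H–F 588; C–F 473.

D(C=C) ≈ 633 kJ/mol

Let D be the C=C bond energy.
Σ(broken) = 4×399 + 1×D + 1×588 = 2184 + D
Σ(formed) = 1×341 + 1×473 + 5×399 = 2809
ΔH = Σ(broken) − Σ(formed) = (2184 + D) − (2809) = −625 + D
Setting this equal to +8 kJ gives D = 633 kJ/mol.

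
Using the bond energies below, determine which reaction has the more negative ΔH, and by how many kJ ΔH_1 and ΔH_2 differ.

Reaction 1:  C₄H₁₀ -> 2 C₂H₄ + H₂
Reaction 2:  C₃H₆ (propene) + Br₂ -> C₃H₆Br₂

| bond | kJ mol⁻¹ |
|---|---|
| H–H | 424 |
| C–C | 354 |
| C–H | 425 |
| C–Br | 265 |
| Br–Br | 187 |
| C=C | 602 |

Reaction 2, by 379 kJ

Reaction 1:
  Bonds broken (reactants):
    C–C: 3 × 354 = 1062
    C–H: 10 × 425 = 4250
    Σ(broken) = 5312 kJ
  Bonds formed (products):
    C–H: 8 × 425 = 3400
    C=C: 2 × 602 = 1204
    H–H: 1 × 424 = 424
    Σ(formed) = 5028 kJ
  ΔH_1 = 5312 − 5028 = +284 kJ
Reaction 2:
  Bonds broken (reactants):
    Br–Br: 1 × 187 = 187
    C–C: 1 × 354 = 354
    C–H: 6 × 425 = 2550
    C=C: 1 × 602 = 602
    Σ(broken) = 3693 kJ
  Bonds formed (products):
    C–Br: 2 × 265 = 530
    C–C: 2 × 354 = 708
    C–H: 6 × 425 = 2550
    Σ(formed) = 3788 kJ
  ΔH_2 = 3693 − 3788 = −95 kJ
ΔH_1 − ΔH_2 = +379 kJ, so reaction 2 has the more negative ΔH; |ΔH_1 − ΔH_2| = 379 kJ.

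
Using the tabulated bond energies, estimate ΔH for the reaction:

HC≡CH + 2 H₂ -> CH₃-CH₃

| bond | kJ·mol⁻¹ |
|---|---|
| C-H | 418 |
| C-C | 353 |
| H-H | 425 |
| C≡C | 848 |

Bonds broken (reactants):
  C≡C: 1 × 848 = 848
  C-H: 2 × 418 = 836
  H-H: 2 × 425 = 850
  Σ(broken) = 2534 kJ
Bonds formed (products):
  C-C: 1 × 353 = 353
  C-H: 6 × 418 = 2508
  Σ(formed) = 2861 kJ
ΔH = Σ(broken) − Σ(formed) = 2534 − 2861 = −327 kJ

ΔH ≈ −327 kJ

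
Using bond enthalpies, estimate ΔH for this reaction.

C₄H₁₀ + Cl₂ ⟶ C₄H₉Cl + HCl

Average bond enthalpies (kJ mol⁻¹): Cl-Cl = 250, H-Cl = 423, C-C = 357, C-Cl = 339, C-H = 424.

Bonds broken (reactants):
  C-C: 3 × 357 = 1071
  C-H: 10 × 424 = 4240
  Cl-Cl: 1 × 250 = 250
  Σ(broken) = 5561 kJ
Bonds formed (products):
  C-C: 3 × 357 = 1071
  C-Cl: 1 × 339 = 339
  C-H: 9 × 424 = 3816
  H-Cl: 1 × 423 = 423
  Σ(formed) = 5649 kJ
ΔH = Σ(broken) − Σ(formed) = 5561 − 5649 = −88 kJ

ΔH ≈ −88 kJ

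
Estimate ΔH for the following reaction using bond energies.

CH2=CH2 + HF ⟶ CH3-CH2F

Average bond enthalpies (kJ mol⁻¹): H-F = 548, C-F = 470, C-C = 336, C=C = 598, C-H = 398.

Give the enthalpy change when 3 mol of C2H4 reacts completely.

ΔH = −174 kJ

Bonds broken (reactants):
  C-H: 4 × 398 = 1592
  C=C: 1 × 598 = 598
  H-F: 1 × 548 = 548
  Σ(broken) = 2738 kJ
Bonds formed (products):
  C-C: 1 × 336 = 336
  C-F: 1 × 470 = 470
  C-H: 5 × 398 = 1990
  Σ(formed) = 2796 kJ
ΔH = Σ(broken) − Σ(formed) = 2738 − 2796 = −58 kJ
For 3× the reaction as written: 3 × (−58) = −174 kJ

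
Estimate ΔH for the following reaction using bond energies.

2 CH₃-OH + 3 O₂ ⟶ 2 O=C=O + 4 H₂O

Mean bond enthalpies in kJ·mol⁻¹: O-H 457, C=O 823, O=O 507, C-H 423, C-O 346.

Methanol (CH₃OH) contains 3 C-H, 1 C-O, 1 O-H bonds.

ΔH ≈ −1283 kJ

Bonds broken (reactants):
  C-H: 6 × 423 = 2538
  C-O: 2 × 346 = 692
  O-H: 2 × 457 = 914
  O=O: 3 × 507 = 1521
  Σ(broken) = 5665 kJ
Bonds formed (products):
  C=O: 4 × 823 = 3292
  O-H: 8 × 457 = 3656
  Σ(formed) = 6948 kJ
ΔH = Σ(broken) − Σ(formed) = 5665 − 6948 = −1283 kJ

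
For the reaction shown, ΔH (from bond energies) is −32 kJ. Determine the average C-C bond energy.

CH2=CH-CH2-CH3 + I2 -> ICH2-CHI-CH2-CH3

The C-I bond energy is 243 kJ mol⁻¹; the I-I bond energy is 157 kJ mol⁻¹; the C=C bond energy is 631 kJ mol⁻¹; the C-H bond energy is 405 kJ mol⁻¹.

D(C-C) ≈ 334 kJ/mol

Let D be the C-C bond energy.
Σ(broken) = 2×D + 8×405 + 1×631 + 1×157 = 4028 + 2D
Σ(formed) = 3×D + 8×405 + 2×243 = 3726 + 3D
ΔH = Σ(broken) − Σ(formed) = (4028 + 2D) − (3726 + 3D) = +302 − D
Setting this equal to −32 kJ gives D = 334 kJ/mol.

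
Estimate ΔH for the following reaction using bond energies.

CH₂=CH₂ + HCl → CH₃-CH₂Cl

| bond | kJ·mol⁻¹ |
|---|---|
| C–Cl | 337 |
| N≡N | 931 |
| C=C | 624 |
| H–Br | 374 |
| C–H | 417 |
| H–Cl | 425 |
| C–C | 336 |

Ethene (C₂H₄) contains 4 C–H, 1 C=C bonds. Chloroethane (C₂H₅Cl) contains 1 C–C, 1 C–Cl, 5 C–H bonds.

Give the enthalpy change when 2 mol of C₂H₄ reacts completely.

Bonds broken (reactants):
  C–H: 4 × 417 = 1668
  C=C: 1 × 624 = 624
  H–Cl: 1 × 425 = 425
  Σ(broken) = 2717 kJ
Bonds formed (products):
  C–C: 1 × 336 = 336
  C–Cl: 1 × 337 = 337
  C–H: 5 × 417 = 2085
  Σ(formed) = 2758 kJ
ΔH = Σ(broken) − Σ(formed) = 2717 − 2758 = −41 kJ
For 2× the reaction as written: 2 × (−41) = −82 kJ

ΔH = −82 kJ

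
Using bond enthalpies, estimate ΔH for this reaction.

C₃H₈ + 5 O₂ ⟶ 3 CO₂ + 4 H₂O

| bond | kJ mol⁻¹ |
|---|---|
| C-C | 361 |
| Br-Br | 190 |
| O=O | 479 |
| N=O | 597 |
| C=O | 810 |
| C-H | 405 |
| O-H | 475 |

ΔH ≈ −2303 kJ

Bonds broken (reactants):
  C-C: 2 × 361 = 722
  C-H: 8 × 405 = 3240
  O=O: 5 × 479 = 2395
  Σ(broken) = 6357 kJ
Bonds formed (products):
  C=O: 6 × 810 = 4860
  O-H: 8 × 475 = 3800
  Σ(formed) = 8660 kJ
ΔH = Σ(broken) − Σ(formed) = 6357 − 8660 = −2303 kJ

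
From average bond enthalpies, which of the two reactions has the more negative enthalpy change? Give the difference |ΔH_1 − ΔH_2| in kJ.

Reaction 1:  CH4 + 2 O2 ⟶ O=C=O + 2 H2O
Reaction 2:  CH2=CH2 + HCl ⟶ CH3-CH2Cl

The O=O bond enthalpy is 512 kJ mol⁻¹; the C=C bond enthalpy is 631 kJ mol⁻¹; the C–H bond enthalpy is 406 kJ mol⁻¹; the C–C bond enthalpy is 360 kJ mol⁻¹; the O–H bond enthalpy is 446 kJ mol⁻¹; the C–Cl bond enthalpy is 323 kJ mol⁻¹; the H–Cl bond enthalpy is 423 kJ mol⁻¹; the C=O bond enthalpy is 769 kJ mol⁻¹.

Reaction 1:
  Bonds broken (reactants):
    C–H: 4 × 406 = 1624
    O=O: 2 × 512 = 1024
    Σ(broken) = 2648 kJ
  Bonds formed (products):
    C=O: 2 × 769 = 1538
    O–H: 4 × 446 = 1784
    Σ(formed) = 3322 kJ
  ΔH_1 = 2648 − 3322 = −674 kJ
Reaction 2:
  Bonds broken (reactants):
    C–H: 4 × 406 = 1624
    C=C: 1 × 631 = 631
    H–Cl: 1 × 423 = 423
    Σ(broken) = 2678 kJ
  Bonds formed (products):
    C–C: 1 × 360 = 360
    C–Cl: 1 × 323 = 323
    C–H: 5 × 406 = 2030
    Σ(formed) = 2713 kJ
  ΔH_2 = 2678 − 2713 = −35 kJ
ΔH_1 − ΔH_2 = −639 kJ, so reaction 1 has the more negative ΔH; |ΔH_1 − ΔH_2| = 639 kJ.

Reaction 1, by 639 kJ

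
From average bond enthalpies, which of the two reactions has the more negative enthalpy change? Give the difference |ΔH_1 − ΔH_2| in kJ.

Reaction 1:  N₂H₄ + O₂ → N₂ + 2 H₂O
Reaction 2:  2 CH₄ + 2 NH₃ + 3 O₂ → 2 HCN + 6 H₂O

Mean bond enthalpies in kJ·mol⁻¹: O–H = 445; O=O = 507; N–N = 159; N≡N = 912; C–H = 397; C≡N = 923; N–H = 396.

Reaction 1:
  Bonds broken (reactants):
    N–H: 4 × 396 = 1584
    N–N: 1 × 159 = 159
    O=O: 1 × 507 = 507
    Σ(broken) = 2250 kJ
  Bonds formed (products):
    N≡N: 1 × 912 = 912
    O–H: 4 × 445 = 1780
    Σ(formed) = 2692 kJ
  ΔH_1 = 2250 − 2692 = −442 kJ
Reaction 2:
  Bonds broken (reactants):
    C–H: 8 × 397 = 3176
    N–H: 6 × 396 = 2376
    O=O: 3 × 507 = 1521
    Σ(broken) = 7073 kJ
  Bonds formed (products):
    C≡N: 2 × 923 = 1846
    C–H: 2 × 397 = 794
    O–H: 12 × 445 = 5340
    Σ(formed) = 7980 kJ
  ΔH_2 = 7073 − 7980 = −907 kJ
ΔH_1 − ΔH_2 = +465 kJ, so reaction 2 has the more negative ΔH; |ΔH_1 − ΔH_2| = 465 kJ.

Reaction 2, by 465 kJ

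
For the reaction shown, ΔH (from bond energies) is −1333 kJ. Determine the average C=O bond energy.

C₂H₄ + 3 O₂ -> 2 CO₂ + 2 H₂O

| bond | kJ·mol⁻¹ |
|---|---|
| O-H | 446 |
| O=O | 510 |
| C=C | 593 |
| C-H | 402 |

Let D be the C=O bond energy.
Σ(broken) = 4×402 + 1×593 + 3×510 = 3731
Σ(formed) = 4×D + 4×446 = 1784 + 4D
ΔH = Σ(broken) − Σ(formed) = (3731) − (1784 + 4D) = +1947 − 4D
Setting this equal to −1333 kJ gives 4D = 3280, so D = 820 kJ/mol.

D(C=O) ≈ 820 kJ/mol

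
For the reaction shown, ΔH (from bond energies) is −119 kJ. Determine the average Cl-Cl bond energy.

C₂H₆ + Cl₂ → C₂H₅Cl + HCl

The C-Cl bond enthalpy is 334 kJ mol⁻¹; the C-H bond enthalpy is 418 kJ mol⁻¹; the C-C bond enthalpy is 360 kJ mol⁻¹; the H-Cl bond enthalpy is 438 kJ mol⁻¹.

D(Cl-Cl) ≈ 235 kJ/mol

Let D be the Cl-Cl bond energy.
Σ(broken) = 1×360 + 6×418 + 1×D = 2868 + D
Σ(formed) = 1×360 + 1×334 + 5×418 + 1×438 = 3222
ΔH = Σ(broken) − Σ(formed) = (2868 + D) − (3222) = −354 + D
Setting this equal to −119 kJ gives D = 235 kJ/mol.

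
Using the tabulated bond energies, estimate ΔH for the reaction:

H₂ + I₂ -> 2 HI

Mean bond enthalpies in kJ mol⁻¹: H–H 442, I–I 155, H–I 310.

Bonds broken (reactants):
  H–H: 1 × 442 = 442
  I–I: 1 × 155 = 155
  Σ(broken) = 597 kJ
Bonds formed (products):
  H–I: 2 × 310 = 620
  Σ(formed) = 620 kJ
ΔH = Σ(broken) − Σ(formed) = 597 − 620 = −23 kJ

ΔH ≈ −23 kJ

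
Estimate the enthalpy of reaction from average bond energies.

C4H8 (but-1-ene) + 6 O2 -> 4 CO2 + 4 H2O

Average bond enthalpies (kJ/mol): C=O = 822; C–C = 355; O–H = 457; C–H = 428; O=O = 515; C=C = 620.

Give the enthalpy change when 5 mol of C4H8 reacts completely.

ΔH = −11940 kJ

Bonds broken (reactants):
  C–C: 2 × 355 = 710
  C–H: 8 × 428 = 3424
  C=C: 1 × 620 = 620
  O=O: 6 × 515 = 3090
  Σ(broken) = 7844 kJ
Bonds formed (products):
  C=O: 8 × 822 = 6576
  O–H: 8 × 457 = 3656
  Σ(formed) = 10232 kJ
ΔH = Σ(broken) − Σ(formed) = 7844 − 10232 = −2388 kJ
For 5× the reaction as written: 5 × (−2388) = −11940 kJ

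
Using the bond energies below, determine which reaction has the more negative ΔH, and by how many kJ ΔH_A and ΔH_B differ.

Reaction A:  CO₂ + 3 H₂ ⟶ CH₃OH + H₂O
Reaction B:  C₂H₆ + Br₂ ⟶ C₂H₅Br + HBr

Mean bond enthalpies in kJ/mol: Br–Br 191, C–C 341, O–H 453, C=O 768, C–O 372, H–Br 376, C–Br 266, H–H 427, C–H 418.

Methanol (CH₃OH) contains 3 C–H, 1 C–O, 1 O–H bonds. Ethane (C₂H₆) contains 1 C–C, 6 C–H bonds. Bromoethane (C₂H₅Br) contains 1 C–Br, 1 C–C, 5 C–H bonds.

Reaction A:
  Bonds broken (reactants):
    C=O: 2 × 768 = 1536
    H–H: 3 × 427 = 1281
    Σ(broken) = 2817 kJ
  Bonds formed (products):
    C–H: 3 × 418 = 1254
    C–O: 1 × 372 = 372
    O–H: 3 × 453 = 1359
    Σ(formed) = 2985 kJ
  ΔH_A = 2817 − 2985 = −168 kJ
Reaction B:
  Bonds broken (reactants):
    Br–Br: 1 × 191 = 191
    C–C: 1 × 341 = 341
    C–H: 6 × 418 = 2508
    Σ(broken) = 3040 kJ
  Bonds formed (products):
    C–Br: 1 × 266 = 266
    C–C: 1 × 341 = 341
    C–H: 5 × 418 = 2090
    H–Br: 1 × 376 = 376
    Σ(formed) = 3073 kJ
  ΔH_B = 3040 − 3073 = −33 kJ
ΔH_A − ΔH_B = −135 kJ, so reaction A has the more negative ΔH; |ΔH_A − ΔH_B| = 135 kJ.

Reaction A, by 135 kJ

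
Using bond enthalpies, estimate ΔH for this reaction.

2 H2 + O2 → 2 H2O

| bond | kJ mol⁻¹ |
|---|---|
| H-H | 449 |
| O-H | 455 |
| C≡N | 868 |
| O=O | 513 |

Bonds broken (reactants):
  H-H: 2 × 449 = 898
  O=O: 1 × 513 = 513
  Σ(broken) = 1411 kJ
Bonds formed (products):
  O-H: 4 × 455 = 1820
  Σ(formed) = 1820 kJ
ΔH = Σ(broken) − Σ(formed) = 1411 − 1820 = −409 kJ

ΔH ≈ −409 kJ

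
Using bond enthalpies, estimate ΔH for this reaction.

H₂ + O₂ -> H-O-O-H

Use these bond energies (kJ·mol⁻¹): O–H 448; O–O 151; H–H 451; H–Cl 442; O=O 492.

Bonds broken (reactants):
  H–H: 1 × 451 = 451
  O=O: 1 × 492 = 492
  Σ(broken) = 943 kJ
Bonds formed (products):
  O–H: 2 × 448 = 896
  O–O: 1 × 151 = 151
  Σ(formed) = 1047 kJ
ΔH = Σ(broken) − Σ(formed) = 943 − 1047 = −104 kJ

ΔH ≈ −104 kJ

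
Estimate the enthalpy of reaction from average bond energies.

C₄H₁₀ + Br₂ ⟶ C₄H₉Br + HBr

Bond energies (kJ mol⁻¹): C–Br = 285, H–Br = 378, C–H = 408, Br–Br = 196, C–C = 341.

ΔH ≈ −59 kJ

Bonds broken (reactants):
  Br–Br: 1 × 196 = 196
  C–C: 3 × 341 = 1023
  C–H: 10 × 408 = 4080
  Σ(broken) = 5299 kJ
Bonds formed (products):
  C–Br: 1 × 285 = 285
  C–C: 3 × 341 = 1023
  C–H: 9 × 408 = 3672
  H–Br: 1 × 378 = 378
  Σ(formed) = 5358 kJ
ΔH = Σ(broken) − Σ(formed) = 5299 − 5358 = −59 kJ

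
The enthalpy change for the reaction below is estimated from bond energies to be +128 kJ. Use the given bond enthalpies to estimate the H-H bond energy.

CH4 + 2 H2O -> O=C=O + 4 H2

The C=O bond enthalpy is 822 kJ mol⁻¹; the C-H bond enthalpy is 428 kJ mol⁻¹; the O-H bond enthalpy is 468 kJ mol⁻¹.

D(H-H) ≈ 453 kJ/mol

Let D be the H-H bond energy.
Σ(broken) = 4×428 + 4×468 = 3584
Σ(formed) = 2×822 + 4×D = 1644 + 4D
ΔH = Σ(broken) − Σ(formed) = (3584) − (1644 + 4D) = +1940 − 4D
Setting this equal to +128 kJ gives 4D = 1812, so D = 453 kJ/mol.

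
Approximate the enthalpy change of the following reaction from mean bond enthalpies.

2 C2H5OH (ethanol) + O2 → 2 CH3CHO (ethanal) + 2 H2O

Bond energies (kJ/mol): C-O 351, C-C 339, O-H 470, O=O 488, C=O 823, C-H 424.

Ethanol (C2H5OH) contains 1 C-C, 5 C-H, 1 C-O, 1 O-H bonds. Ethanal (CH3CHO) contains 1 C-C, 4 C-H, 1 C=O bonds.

Bonds broken (reactants):
  C-C: 2 × 339 = 678
  C-H: 10 × 424 = 4240
  C-O: 2 × 351 = 702
  O-H: 2 × 470 = 940
  O=O: 1 × 488 = 488
  Σ(broken) = 7048 kJ
Bonds formed (products):
  C-C: 2 × 339 = 678
  C-H: 8 × 424 = 3392
  C=O: 2 × 823 = 1646
  O-H: 4 × 470 = 1880
  Σ(formed) = 7596 kJ
ΔH = Σ(broken) − Σ(formed) = 7048 − 7596 = −548 kJ

ΔH ≈ −548 kJ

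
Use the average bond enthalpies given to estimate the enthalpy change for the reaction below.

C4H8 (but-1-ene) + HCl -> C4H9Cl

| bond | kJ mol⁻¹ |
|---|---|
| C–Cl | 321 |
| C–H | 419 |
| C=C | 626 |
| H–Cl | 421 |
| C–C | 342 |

Bonds broken (reactants):
  C–C: 2 × 342 = 684
  C–H: 8 × 419 = 3352
  C=C: 1 × 626 = 626
  H–Cl: 1 × 421 = 421
  Σ(broken) = 5083 kJ
Bonds formed (products):
  C–C: 3 × 342 = 1026
  C–Cl: 1 × 321 = 321
  C–H: 9 × 419 = 3771
  Σ(formed) = 5118 kJ
ΔH = Σ(broken) − Σ(formed) = 5083 − 5118 = −35 kJ

ΔH ≈ −35 kJ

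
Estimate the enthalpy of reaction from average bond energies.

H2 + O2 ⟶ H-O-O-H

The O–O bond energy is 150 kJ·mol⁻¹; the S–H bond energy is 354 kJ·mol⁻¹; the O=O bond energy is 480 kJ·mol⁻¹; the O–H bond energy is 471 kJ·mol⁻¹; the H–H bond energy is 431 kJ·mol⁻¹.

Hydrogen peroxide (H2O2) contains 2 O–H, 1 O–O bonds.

ΔH ≈ −181 kJ

Bonds broken (reactants):
  H–H: 1 × 431 = 431
  O=O: 1 × 480 = 480
  Σ(broken) = 911 kJ
Bonds formed (products):
  O–H: 2 × 471 = 942
  O–O: 1 × 150 = 150
  Σ(formed) = 1092 kJ
ΔH = Σ(broken) − Σ(formed) = 911 − 1092 = −181 kJ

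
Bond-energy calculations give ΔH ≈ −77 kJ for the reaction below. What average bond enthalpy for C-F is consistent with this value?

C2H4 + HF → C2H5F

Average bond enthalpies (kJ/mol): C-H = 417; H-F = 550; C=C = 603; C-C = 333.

Let D be the C-F bond energy.
Σ(broken) = 4×417 + 1×603 + 1×550 = 2821
Σ(formed) = 1×333 + 1×D + 5×417 = 2418 + D
ΔH = Σ(broken) − Σ(formed) = (2821) − (2418 + D) = +403 − D
Setting this equal to −77 kJ gives D = 480 kJ/mol.

D(C-F) ≈ 480 kJ/mol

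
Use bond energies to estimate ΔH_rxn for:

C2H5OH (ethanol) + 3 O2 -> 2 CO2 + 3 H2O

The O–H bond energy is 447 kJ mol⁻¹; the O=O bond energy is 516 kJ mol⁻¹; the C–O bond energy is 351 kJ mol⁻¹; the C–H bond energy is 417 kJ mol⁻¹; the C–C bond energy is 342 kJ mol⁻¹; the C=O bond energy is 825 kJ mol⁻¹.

Bonds broken (reactants):
  C–C: 1 × 342 = 342
  C–H: 5 × 417 = 2085
  C–O: 1 × 351 = 351
  O–H: 1 × 447 = 447
  O=O: 3 × 516 = 1548
  Σ(broken) = 4773 kJ
Bonds formed (products):
  C=O: 4 × 825 = 3300
  O–H: 6 × 447 = 2682
  Σ(formed) = 5982 kJ
ΔH = Σ(broken) − Σ(formed) = 4773 − 5982 = −1209 kJ

ΔH ≈ −1209 kJ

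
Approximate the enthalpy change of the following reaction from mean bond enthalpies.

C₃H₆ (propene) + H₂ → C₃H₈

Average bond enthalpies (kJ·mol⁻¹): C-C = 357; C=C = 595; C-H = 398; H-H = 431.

Bonds broken (reactants):
  C-C: 1 × 357 = 357
  C-H: 6 × 398 = 2388
  C=C: 1 × 595 = 595
  H-H: 1 × 431 = 431
  Σ(broken) = 3771 kJ
Bonds formed (products):
  C-C: 2 × 357 = 714
  C-H: 8 × 398 = 3184
  Σ(formed) = 3898 kJ
ΔH = Σ(broken) − Σ(formed) = 3771 − 3898 = −127 kJ

ΔH ≈ −127 kJ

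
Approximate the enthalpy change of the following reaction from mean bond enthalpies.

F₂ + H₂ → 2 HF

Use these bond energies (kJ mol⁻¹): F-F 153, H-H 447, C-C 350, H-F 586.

Bonds broken (reactants):
  F-F: 1 × 153 = 153
  H-H: 1 × 447 = 447
  Σ(broken) = 600 kJ
Bonds formed (products):
  H-F: 2 × 586 = 1172
  Σ(formed) = 1172 kJ
ΔH = Σ(broken) − Σ(formed) = 600 − 1172 = −572 kJ

ΔH ≈ −572 kJ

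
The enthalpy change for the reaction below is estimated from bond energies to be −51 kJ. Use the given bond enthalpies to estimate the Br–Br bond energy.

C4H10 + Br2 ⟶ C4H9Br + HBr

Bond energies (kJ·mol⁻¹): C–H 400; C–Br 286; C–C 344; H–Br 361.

D(Br–Br) ≈ 196 kJ/mol

Let D be the Br–Br bond energy.
Σ(broken) = 1×D + 3×344 + 10×400 = 5032 + D
Σ(formed) = 1×286 + 3×344 + 9×400 + 1×361 = 5279
ΔH = Σ(broken) − Σ(formed) = (5032 + D) − (5279) = −247 + D
Setting this equal to −51 kJ gives D = 196 kJ/mol.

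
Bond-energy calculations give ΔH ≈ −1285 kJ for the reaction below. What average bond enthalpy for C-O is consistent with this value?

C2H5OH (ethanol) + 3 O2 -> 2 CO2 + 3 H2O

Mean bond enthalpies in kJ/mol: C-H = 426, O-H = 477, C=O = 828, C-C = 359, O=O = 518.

Let D be the C-O bond energy.
Σ(broken) = 1×359 + 5×426 + 1×D + 1×477 + 3×518 = 4520 + D
Σ(formed) = 4×828 + 6×477 = 6174
ΔH = Σ(broken) − Σ(formed) = (4520 + D) − (6174) = −1654 + D
Setting this equal to −1285 kJ gives D = 369 kJ/mol.

D(C-O) ≈ 369 kJ/mol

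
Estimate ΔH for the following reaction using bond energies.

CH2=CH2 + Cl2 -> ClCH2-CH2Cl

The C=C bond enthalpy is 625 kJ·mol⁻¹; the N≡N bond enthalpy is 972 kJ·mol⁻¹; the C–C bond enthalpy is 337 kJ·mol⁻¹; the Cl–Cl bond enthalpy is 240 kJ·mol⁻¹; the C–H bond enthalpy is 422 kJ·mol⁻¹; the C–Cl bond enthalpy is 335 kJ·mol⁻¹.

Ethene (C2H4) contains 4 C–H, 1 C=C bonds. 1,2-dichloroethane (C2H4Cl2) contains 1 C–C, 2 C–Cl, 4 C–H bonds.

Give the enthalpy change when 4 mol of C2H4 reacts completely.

Bonds broken (reactants):
  C–H: 4 × 422 = 1688
  C=C: 1 × 625 = 625
  Cl–Cl: 1 × 240 = 240
  Σ(broken) = 2553 kJ
Bonds formed (products):
  C–C: 1 × 337 = 337
  C–Cl: 2 × 335 = 670
  C–H: 4 × 422 = 1688
  Σ(formed) = 2695 kJ
ΔH = Σ(broken) − Σ(formed) = 2553 − 2695 = −142 kJ
For 4× the reaction as written: 4 × (−142) = −568 kJ

ΔH = −568 kJ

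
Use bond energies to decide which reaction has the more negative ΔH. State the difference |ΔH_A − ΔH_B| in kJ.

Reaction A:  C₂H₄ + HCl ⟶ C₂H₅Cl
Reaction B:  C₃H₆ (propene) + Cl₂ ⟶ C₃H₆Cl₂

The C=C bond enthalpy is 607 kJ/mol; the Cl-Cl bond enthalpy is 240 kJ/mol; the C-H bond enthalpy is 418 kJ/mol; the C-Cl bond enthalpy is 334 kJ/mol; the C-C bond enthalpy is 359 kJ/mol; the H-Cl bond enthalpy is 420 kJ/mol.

Reaction A:
  Bonds broken (reactants):
    C-H: 4 × 418 = 1672
    C=C: 1 × 607 = 607
    H-Cl: 1 × 420 = 420
    Σ(broken) = 2699 kJ
  Bonds formed (products):
    C-C: 1 × 359 = 359
    C-Cl: 1 × 334 = 334
    C-H: 5 × 418 = 2090
    Σ(formed) = 2783 kJ
  ΔH_A = 2699 − 2783 = −84 kJ
Reaction B:
  Bonds broken (reactants):
    C-C: 1 × 359 = 359
    C-H: 6 × 418 = 2508
    C=C: 1 × 607 = 607
    Cl-Cl: 1 × 240 = 240
    Σ(broken) = 3714 kJ
  Bonds formed (products):
    C-C: 2 × 359 = 718
    C-Cl: 2 × 334 = 668
    C-H: 6 × 418 = 2508
    Σ(formed) = 3894 kJ
  ΔH_B = 3714 − 3894 = −180 kJ
ΔH_A − ΔH_B = +96 kJ, so reaction B has the more negative ΔH; |ΔH_A − ΔH_B| = 96 kJ.

Reaction B, by 96 kJ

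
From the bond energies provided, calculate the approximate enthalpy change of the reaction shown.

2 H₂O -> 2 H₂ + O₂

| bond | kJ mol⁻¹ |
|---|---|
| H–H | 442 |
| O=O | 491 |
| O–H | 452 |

ΔH ≈ +433 kJ

Bonds broken (reactants):
  O–H: 4 × 452 = 1808
  Σ(broken) = 1808 kJ
Bonds formed (products):
  H–H: 2 × 442 = 884
  O=O: 1 × 491 = 491
  Σ(formed) = 1375 kJ
ΔH = Σ(broken) − Σ(formed) = 1808 − 1375 = +433 kJ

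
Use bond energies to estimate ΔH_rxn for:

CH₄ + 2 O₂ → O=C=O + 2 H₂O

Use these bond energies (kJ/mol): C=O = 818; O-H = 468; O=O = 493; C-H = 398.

ΔH ≈ −930 kJ

Bonds broken (reactants):
  C-H: 4 × 398 = 1592
  O=O: 2 × 493 = 986
  Σ(broken) = 2578 kJ
Bonds formed (products):
  C=O: 2 × 818 = 1636
  O-H: 4 × 468 = 1872
  Σ(formed) = 3508 kJ
ΔH = Σ(broken) − Σ(formed) = 2578 − 3508 = −930 kJ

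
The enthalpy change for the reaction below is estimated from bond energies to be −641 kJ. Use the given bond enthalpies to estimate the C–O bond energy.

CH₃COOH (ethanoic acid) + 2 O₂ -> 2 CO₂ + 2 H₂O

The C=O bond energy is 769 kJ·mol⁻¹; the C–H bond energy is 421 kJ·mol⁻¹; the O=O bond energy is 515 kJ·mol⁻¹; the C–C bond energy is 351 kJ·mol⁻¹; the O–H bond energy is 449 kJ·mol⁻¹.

D(C–O) ≈ 369 kJ/mol

Let D be the C–O bond energy.
Σ(broken) = 1×351 + 3×421 + 1×D + 1×769 + 1×449 + 2×515 = 3862 + D
Σ(formed) = 4×769 + 4×449 = 4872
ΔH = Σ(broken) − Σ(formed) = (3862 + D) − (4872) = −1010 + D
Setting this equal to −641 kJ gives D = 369 kJ/mol.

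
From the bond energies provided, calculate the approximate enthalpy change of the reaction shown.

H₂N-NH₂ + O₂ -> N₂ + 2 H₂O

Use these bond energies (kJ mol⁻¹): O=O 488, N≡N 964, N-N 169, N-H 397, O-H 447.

ΔH ≈ −507 kJ

Bonds broken (reactants):
  N-H: 4 × 397 = 1588
  N-N: 1 × 169 = 169
  O=O: 1 × 488 = 488
  Σ(broken) = 2245 kJ
Bonds formed (products):
  N≡N: 1 × 964 = 964
  O-H: 4 × 447 = 1788
  Σ(formed) = 2752 kJ
ΔH = Σ(broken) − Σ(formed) = 2245 − 2752 = −507 kJ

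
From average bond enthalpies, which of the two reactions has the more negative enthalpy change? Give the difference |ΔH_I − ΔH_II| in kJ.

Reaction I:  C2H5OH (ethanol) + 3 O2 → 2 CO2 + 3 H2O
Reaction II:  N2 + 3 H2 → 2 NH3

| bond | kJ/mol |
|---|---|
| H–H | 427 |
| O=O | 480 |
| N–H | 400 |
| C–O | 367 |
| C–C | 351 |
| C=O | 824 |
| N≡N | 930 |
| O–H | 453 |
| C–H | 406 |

Reaction I:
  Bonds broken (reactants):
    C–C: 1 × 351 = 351
    C–H: 5 × 406 = 2030
    C–O: 1 × 367 = 367
    O–H: 1 × 453 = 453
    O=O: 3 × 480 = 1440
    Σ(broken) = 4641 kJ
  Bonds formed (products):
    C=O: 4 × 824 = 3296
    O–H: 6 × 453 = 2718
    Σ(formed) = 6014 kJ
  ΔH_I = 4641 − 6014 = −1373 kJ
Reaction II:
  Bonds broken (reactants):
    H–H: 3 × 427 = 1281
    N≡N: 1 × 930 = 930
    Σ(broken) = 2211 kJ
  Bonds formed (products):
    N–H: 6 × 400 = 2400
    Σ(formed) = 2400 kJ
  ΔH_II = 2211 − 2400 = −189 kJ
ΔH_I − ΔH_II = −1184 kJ, so reaction I has the more negative ΔH; |ΔH_I − ΔH_II| = 1184 kJ.

Reaction I, by 1184 kJ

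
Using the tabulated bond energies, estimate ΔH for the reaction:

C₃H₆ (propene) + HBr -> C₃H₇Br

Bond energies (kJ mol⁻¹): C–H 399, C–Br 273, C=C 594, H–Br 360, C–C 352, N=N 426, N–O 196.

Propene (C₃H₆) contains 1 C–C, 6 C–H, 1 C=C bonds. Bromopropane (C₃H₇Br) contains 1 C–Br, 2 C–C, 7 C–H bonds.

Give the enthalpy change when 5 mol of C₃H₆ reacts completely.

Bonds broken (reactants):
  C–C: 1 × 352 = 352
  C–H: 6 × 399 = 2394
  C=C: 1 × 594 = 594
  H–Br: 1 × 360 = 360
  Σ(broken) = 3700 kJ
Bonds formed (products):
  C–Br: 1 × 273 = 273
  C–C: 2 × 352 = 704
  C–H: 7 × 399 = 2793
  Σ(formed) = 3770 kJ
ΔH = Σ(broken) − Σ(formed) = 3700 − 3770 = −70 kJ
For 5× the reaction as written: 5 × (−70) = −350 kJ

ΔH = −350 kJ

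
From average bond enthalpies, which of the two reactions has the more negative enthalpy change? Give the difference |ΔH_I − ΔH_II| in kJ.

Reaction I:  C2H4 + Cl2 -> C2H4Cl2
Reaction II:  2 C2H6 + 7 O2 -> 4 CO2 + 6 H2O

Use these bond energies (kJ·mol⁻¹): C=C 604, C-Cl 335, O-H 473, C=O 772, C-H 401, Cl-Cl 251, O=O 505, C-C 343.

Reaction I:
  Bonds broken (reactants):
    C-H: 4 × 401 = 1604
    C=C: 1 × 604 = 604
    Cl-Cl: 1 × 251 = 251
    Σ(broken) = 2459 kJ
  Bonds formed (products):
    C-C: 1 × 343 = 343
    C-Cl: 2 × 335 = 670
    C-H: 4 × 401 = 1604
    Σ(formed) = 2617 kJ
  ΔH_I = 2459 − 2617 = −158 kJ
Reaction II:
  Bonds broken (reactants):
    C-C: 2 × 343 = 686
    C-H: 12 × 401 = 4812
    O=O: 7 × 505 = 3535
    Σ(broken) = 9033 kJ
  Bonds formed (products):
    C=O: 8 × 772 = 6176
    O-H: 12 × 473 = 5676
    Σ(formed) = 11852 kJ
  ΔH_II = 9033 − 11852 = −2819 kJ
ΔH_I − ΔH_II = +2661 kJ, so reaction II has the more negative ΔH; |ΔH_I − ΔH_II| = 2661 kJ.

Reaction II, by 2661 kJ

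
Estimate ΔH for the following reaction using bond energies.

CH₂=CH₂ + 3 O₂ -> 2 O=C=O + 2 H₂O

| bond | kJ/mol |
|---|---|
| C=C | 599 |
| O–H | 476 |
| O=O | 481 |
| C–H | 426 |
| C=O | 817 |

ΔH ≈ −1426 kJ

Bonds broken (reactants):
  C–H: 4 × 426 = 1704
  C=C: 1 × 599 = 599
  O=O: 3 × 481 = 1443
  Σ(broken) = 3746 kJ
Bonds formed (products):
  C=O: 4 × 817 = 3268
  O–H: 4 × 476 = 1904
  Σ(formed) = 5172 kJ
ΔH = Σ(broken) − Σ(formed) = 3746 − 5172 = −1426 kJ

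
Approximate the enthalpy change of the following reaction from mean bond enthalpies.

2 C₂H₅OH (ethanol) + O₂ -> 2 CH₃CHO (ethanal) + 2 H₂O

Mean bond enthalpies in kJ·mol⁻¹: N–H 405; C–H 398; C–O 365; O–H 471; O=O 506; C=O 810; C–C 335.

ΔH ≈ −530 kJ

Bonds broken (reactants):
  C–C: 2 × 335 = 670
  C–H: 10 × 398 = 3980
  C–O: 2 × 365 = 730
  O–H: 2 × 471 = 942
  O=O: 1 × 506 = 506
  Σ(broken) = 6828 kJ
Bonds formed (products):
  C–C: 2 × 335 = 670
  C–H: 8 × 398 = 3184
  C=O: 2 × 810 = 1620
  O–H: 4 × 471 = 1884
  Σ(formed) = 7358 kJ
ΔH = Σ(broken) − Σ(formed) = 6828 − 7358 = −530 kJ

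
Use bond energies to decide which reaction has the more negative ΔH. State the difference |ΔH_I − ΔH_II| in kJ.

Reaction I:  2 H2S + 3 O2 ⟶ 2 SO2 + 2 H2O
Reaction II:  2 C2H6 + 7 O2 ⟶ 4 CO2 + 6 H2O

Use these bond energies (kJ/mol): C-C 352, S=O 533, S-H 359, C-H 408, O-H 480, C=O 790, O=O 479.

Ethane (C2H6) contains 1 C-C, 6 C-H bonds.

Reaction II, by 1948 kJ

Reaction I:
  Bonds broken (reactants):
    O=O: 3 × 479 = 1437
    S-H: 4 × 359 = 1436
    Σ(broken) = 2873 kJ
  Bonds formed (products):
    O-H: 4 × 480 = 1920
    S=O: 4 × 533 = 2132
    Σ(formed) = 4052 kJ
  ΔH_I = 2873 − 4052 = −1179 kJ
Reaction II:
  Bonds broken (reactants):
    C-C: 2 × 352 = 704
    C-H: 12 × 408 = 4896
    O=O: 7 × 479 = 3353
    Σ(broken) = 8953 kJ
  Bonds formed (products):
    C=O: 8 × 790 = 6320
    O-H: 12 × 480 = 5760
    Σ(formed) = 12080 kJ
  ΔH_II = 8953 − 12080 = −3127 kJ
ΔH_I − ΔH_II = +1948 kJ, so reaction II has the more negative ΔH; |ΔH_I − ΔH_II| = 1948 kJ.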